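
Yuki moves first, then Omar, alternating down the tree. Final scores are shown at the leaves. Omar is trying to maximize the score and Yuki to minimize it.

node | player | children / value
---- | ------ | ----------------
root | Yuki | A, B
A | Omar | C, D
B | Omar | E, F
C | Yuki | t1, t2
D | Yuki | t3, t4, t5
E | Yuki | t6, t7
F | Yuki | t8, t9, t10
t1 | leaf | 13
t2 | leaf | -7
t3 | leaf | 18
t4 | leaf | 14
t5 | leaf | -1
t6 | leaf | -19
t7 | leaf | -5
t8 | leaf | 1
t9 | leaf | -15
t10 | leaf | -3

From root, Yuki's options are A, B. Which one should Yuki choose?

C (Yuki): min(13, -7) = -7
D (Yuki): min(18, 14, -1) = -1
A (Omar): max(-7, -1) = -1
E (Yuki): min(-19, -5) = -19
F (Yuki): min(1, -15, -3) = -15
B (Omar): max(-19, -15) = -15
root (Yuki): min(-1, -15) = -15
Yuki at root wants the lowest of {A=-1, B=-15}, so chooses B.

B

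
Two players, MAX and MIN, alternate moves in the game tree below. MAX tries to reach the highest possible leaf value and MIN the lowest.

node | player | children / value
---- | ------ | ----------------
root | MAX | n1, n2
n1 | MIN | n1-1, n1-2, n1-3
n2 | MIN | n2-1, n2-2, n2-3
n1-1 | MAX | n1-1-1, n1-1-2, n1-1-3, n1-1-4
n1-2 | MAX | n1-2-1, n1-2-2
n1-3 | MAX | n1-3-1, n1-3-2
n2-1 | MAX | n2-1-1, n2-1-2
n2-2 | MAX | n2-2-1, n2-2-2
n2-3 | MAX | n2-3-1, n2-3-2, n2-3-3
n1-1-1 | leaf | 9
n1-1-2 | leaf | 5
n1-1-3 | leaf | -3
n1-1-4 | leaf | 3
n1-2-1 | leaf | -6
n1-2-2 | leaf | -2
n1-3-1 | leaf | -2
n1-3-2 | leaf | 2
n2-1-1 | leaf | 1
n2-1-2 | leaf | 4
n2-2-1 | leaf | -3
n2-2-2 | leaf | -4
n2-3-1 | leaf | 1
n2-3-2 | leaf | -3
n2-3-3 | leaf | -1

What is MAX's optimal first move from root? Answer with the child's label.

n1

n1-1 (MAX): max(9, 5, -3, 3) = 9
n1-2 (MAX): max(-6, -2) = -2
n1-3 (MAX): max(-2, 2) = 2
n1 (MIN): min(9, -2, 2) = -2
n2-1 (MAX): max(1, 4) = 4
n2-2 (MAX): max(-3, -4) = -3
n2-3 (MAX): max(1, -3, -1) = 1
n2 (MIN): min(4, -3, 1) = -3
root (MAX): max(-2, -3) = -2
MAX at root wants the highest of {n1=-2, n2=-3}, so chooses n1.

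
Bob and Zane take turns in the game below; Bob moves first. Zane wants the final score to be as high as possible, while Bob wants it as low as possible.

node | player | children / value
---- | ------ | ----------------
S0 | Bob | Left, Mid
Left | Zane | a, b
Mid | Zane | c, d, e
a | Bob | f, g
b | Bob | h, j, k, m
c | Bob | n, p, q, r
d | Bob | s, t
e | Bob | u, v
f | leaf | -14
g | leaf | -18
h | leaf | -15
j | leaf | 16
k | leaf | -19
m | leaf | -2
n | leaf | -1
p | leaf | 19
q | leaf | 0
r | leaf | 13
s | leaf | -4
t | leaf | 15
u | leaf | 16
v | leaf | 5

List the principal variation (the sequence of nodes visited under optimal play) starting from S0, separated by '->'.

a (Bob): min(-14, -18) = -18
b (Bob): min(-15, 16, -19, -2) = -19
Left (Zane): max(-18, -19) = -18
c (Bob): min(-1, 19, 0, 13) = -1
d (Bob): min(-4, 15) = -4
e (Bob): min(16, 5) = 5
Mid (Zane): max(-1, -4, 5) = 5
S0 (Bob): min(-18, 5) = -18
At S0, Bob picks Left (lowest: -18).
At Left, Zane picks a (highest: -18).
At a, Bob picks g (lowest: -18).
Terminal value -18.

S0 -> Left -> a -> g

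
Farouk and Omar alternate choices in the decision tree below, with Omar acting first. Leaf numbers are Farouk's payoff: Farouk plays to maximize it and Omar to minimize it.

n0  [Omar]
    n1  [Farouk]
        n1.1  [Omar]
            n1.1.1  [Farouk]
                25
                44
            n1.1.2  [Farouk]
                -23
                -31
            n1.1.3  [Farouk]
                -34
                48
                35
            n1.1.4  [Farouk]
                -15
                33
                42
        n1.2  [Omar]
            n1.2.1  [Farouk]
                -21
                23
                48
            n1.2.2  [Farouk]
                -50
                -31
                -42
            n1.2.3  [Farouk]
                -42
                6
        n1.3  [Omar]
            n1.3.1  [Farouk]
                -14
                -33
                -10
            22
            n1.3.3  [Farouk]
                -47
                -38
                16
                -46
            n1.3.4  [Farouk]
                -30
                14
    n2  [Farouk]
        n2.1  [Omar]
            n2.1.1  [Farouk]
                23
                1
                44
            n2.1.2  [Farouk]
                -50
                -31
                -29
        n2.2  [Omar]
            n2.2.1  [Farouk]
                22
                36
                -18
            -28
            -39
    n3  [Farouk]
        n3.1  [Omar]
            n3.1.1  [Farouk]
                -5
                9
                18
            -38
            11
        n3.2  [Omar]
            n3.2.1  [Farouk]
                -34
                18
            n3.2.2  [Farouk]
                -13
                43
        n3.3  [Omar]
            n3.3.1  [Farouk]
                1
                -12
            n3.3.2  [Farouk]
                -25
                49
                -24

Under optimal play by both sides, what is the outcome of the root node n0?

-29

n1.1.1 (Farouk): max(25, 44) = 44
n1.1.2 (Farouk): max(-23, -31) = -23
n1.1.3 (Farouk): max(-34, 48, 35) = 48
n1.1.4 (Farouk): max(-15, 33, 42) = 42
n1.1 (Omar): min(44, -23, 48, 42) = -23
n1.2.1 (Farouk): max(-21, 23, 48) = 48
n1.2.2 (Farouk): max(-50, -31, -42) = -31
n1.2.3 (Farouk): max(-42, 6) = 6
n1.2 (Omar): min(48, -31, 6) = -31
n1.3.1 (Farouk): max(-14, -33, -10) = -10
n1.3.3 (Farouk): max(-47, -38, 16, -46) = 16
n1.3.4 (Farouk): max(-30, 14) = 14
n1.3 (Omar): min(-10, 22, 16, 14) = -10
n1 (Farouk): max(-23, -31, -10) = -10
n2.1.1 (Farouk): max(23, 1, 44) = 44
n2.1.2 (Farouk): max(-50, -31, -29) = -29
n2.1 (Omar): min(44, -29) = -29
n2.2.1 (Farouk): max(22, 36, -18) = 36
n2.2 (Omar): min(36, -28, -39) = -39
n2 (Farouk): max(-29, -39) = -29
n3.1.1 (Farouk): max(-5, 9, 18) = 18
n3.1 (Omar): min(18, -38, 11) = -38
n3.2.1 (Farouk): max(-34, 18) = 18
n3.2.2 (Farouk): max(-13, 43) = 43
n3.2 (Omar): min(18, 43) = 18
n3.3.1 (Farouk): max(1, -12) = 1
n3.3.2 (Farouk): max(-25, 49, -24) = 49
n3.3 (Omar): min(1, 49) = 1
n3 (Farouk): max(-38, 18, 1) = 18
n0 (Omar): min(-10, -29, 18) = -29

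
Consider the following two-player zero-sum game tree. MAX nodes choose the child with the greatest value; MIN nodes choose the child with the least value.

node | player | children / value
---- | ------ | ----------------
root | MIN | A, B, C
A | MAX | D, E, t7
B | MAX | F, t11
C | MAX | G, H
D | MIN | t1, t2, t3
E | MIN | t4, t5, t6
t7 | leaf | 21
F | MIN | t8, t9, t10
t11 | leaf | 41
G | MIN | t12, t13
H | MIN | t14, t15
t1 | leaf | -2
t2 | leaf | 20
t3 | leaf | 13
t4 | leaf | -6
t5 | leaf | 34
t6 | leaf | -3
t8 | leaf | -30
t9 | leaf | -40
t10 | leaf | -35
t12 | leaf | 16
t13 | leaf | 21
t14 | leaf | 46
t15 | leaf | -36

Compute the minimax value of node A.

21

D (MIN): min(-2, 20, 13) = -2
E (MIN): min(-6, 34, -3) = -6
A (MAX): max(-2, -6, 21) = 21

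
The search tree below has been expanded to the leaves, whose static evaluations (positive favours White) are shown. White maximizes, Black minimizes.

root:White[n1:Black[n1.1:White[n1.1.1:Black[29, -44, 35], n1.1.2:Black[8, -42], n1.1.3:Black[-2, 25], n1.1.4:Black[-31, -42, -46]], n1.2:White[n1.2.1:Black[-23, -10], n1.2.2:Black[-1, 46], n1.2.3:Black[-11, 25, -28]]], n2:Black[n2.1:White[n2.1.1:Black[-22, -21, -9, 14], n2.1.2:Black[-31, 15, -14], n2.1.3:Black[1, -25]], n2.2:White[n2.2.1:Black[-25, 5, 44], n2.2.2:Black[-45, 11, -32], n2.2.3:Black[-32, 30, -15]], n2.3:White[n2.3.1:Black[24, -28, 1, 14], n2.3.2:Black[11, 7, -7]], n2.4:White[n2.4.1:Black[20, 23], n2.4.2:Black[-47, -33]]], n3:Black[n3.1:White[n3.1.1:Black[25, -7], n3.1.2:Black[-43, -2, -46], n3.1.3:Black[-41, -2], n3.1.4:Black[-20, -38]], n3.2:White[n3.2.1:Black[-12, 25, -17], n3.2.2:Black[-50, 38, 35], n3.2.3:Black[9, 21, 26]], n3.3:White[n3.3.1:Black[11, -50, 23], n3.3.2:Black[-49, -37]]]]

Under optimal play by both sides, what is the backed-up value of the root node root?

-2

n1.1.1 (Black): min(29, -44, 35) = -44
n1.1.2 (Black): min(8, -42) = -42
n1.1.3 (Black): min(-2, 25) = -2
n1.1.4 (Black): min(-31, -42, -46) = -46
n1.1 (White): max(-44, -42, -2, -46) = -2
n1.2.1 (Black): min(-23, -10) = -23
n1.2.2 (Black): min(-1, 46) = -1
n1.2.3 (Black): min(-11, 25, -28) = -28
n1.2 (White): max(-23, -1, -28) = -1
n1 (Black): min(-2, -1) = -2
n2.1.1 (Black): min(-22, -21, -9, 14) = -22
n2.1.2 (Black): min(-31, 15, -14) = -31
n2.1.3 (Black): min(1, -25) = -25
n2.1 (White): max(-22, -31, -25) = -22
n2.2.1 (Black): min(-25, 5, 44) = -25
n2.2.2 (Black): min(-45, 11, -32) = -45
n2.2.3 (Black): min(-32, 30, -15) = -32
n2.2 (White): max(-25, -45, -32) = -25
n2.3.1 (Black): min(24, -28, 1, 14) = -28
n2.3.2 (Black): min(11, 7, -7) = -7
n2.3 (White): max(-28, -7) = -7
n2.4.1 (Black): min(20, 23) = 20
n2.4.2 (Black): min(-47, -33) = -47
n2.4 (White): max(20, -47) = 20
n2 (Black): min(-22, -25, -7, 20) = -25
n3.1.1 (Black): min(25, -7) = -7
n3.1.2 (Black): min(-43, -2, -46) = -46
n3.1.3 (Black): min(-41, -2) = -41
n3.1.4 (Black): min(-20, -38) = -38
n3.1 (White): max(-7, -46, -41, -38) = -7
n3.2.1 (Black): min(-12, 25, -17) = -17
n3.2.2 (Black): min(-50, 38, 35) = -50
n3.2.3 (Black): min(9, 21, 26) = 9
n3.2 (White): max(-17, -50, 9) = 9
n3.3.1 (Black): min(11, -50, 23) = -50
n3.3.2 (Black): min(-49, -37) = -49
n3.3 (White): max(-50, -49) = -49
n3 (Black): min(-7, 9, -49) = -49
root (White): max(-2, -25, -49) = -2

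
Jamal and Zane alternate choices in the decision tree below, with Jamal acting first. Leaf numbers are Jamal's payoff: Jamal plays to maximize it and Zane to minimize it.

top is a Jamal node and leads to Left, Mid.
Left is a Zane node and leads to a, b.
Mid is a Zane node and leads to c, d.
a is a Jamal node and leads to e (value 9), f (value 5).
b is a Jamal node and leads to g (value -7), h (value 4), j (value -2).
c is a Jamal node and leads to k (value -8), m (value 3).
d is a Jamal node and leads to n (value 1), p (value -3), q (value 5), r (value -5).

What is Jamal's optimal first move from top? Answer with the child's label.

a (Jamal): max(9, 5) = 9
b (Jamal): max(-7, 4, -2) = 4
Left (Zane): min(9, 4) = 4
c (Jamal): max(-8, 3) = 3
d (Jamal): max(1, -3, 5, -5) = 5
Mid (Zane): min(3, 5) = 3
top (Jamal): max(4, 3) = 4
Jamal at top wants the highest of {Left=4, Mid=3}, so chooses Left.

Left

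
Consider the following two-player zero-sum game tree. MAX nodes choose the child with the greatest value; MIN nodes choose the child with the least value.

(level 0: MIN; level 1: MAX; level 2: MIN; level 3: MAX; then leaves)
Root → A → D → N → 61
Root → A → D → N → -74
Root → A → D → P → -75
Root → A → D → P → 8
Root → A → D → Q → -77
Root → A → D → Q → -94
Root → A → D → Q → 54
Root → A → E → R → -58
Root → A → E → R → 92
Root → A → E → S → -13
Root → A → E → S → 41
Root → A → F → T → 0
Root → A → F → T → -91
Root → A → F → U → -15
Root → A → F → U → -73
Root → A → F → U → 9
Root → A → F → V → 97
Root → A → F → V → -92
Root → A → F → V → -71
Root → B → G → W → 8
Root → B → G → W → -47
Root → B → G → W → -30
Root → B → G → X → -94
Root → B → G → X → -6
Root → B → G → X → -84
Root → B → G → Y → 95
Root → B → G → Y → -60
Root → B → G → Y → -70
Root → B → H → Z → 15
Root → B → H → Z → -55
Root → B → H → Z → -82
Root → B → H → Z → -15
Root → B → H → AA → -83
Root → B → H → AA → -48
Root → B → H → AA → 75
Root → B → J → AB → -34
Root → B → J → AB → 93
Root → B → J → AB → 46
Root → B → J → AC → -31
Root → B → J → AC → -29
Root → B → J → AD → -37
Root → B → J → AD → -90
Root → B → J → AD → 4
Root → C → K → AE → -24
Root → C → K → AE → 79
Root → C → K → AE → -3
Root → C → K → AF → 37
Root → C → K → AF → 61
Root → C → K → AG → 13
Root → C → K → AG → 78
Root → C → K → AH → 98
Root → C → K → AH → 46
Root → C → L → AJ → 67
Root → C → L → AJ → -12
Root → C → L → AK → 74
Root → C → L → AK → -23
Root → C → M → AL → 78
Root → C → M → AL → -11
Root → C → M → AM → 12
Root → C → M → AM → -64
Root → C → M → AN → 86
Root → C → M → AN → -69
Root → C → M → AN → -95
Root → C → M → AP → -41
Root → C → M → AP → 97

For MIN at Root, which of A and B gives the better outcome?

N (MAX): max(61, -74) = 61
P (MAX): max(-75, 8) = 8
Q (MAX): max(-77, -94, 54) = 54
D (MIN): min(61, 8, 54) = 8
R (MAX): max(-58, 92) = 92
S (MAX): max(-13, 41) = 41
E (MIN): min(92, 41) = 41
T (MAX): max(0, -91) = 0
U (MAX): max(-15, -73, 9) = 9
V (MAX): max(97, -92, -71) = 97
F (MIN): min(0, 9, 97) = 0
A (MAX): max(8, 41, 0) = 41
W (MAX): max(8, -47, -30) = 8
X (MAX): max(-94, -6, -84) = -6
Y (MAX): max(95, -60, -70) = 95
G (MIN): min(8, -6, 95) = -6
Z (MAX): max(15, -55, -82, -15) = 15
AA (MAX): max(-83, -48, 75) = 75
H (MIN): min(15, 75) = 15
AB (MAX): max(-34, 93, 46) = 93
AC (MAX): max(-31, -29) = -29
AD (MAX): max(-37, -90, 4) = 4
J (MIN): min(93, -29, 4) = -29
B (MAX): max(-6, 15, -29) = 15
MIN prefers the lower value; A=41, B=15. B is better since 15 < 41.

B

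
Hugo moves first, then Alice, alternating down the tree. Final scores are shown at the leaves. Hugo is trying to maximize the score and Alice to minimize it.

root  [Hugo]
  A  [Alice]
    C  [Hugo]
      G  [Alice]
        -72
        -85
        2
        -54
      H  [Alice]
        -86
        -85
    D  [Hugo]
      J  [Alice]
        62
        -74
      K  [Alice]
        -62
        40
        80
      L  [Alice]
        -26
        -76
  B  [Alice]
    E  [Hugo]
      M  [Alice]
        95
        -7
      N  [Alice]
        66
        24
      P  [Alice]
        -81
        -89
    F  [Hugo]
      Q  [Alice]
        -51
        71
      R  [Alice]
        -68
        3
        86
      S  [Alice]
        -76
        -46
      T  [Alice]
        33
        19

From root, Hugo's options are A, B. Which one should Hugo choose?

G (Alice): min(-72, -85, 2, -54) = -85
H (Alice): min(-86, -85) = -86
C (Hugo): max(-85, -86) = -85
J (Alice): min(62, -74) = -74
K (Alice): min(-62, 40, 80) = -62
L (Alice): min(-26, -76) = -76
D (Hugo): max(-74, -62, -76) = -62
A (Alice): min(-85, -62) = -85
M (Alice): min(95, -7) = -7
N (Alice): min(66, 24) = 24
P (Alice): min(-81, -89) = -89
E (Hugo): max(-7, 24, -89) = 24
Q (Alice): min(-51, 71) = -51
R (Alice): min(-68, 3, 86) = -68
S (Alice): min(-76, -46) = -76
T (Alice): min(33, 19) = 19
F (Hugo): max(-51, -68, -76, 19) = 19
B (Alice): min(24, 19) = 19
root (Hugo): max(-85, 19) = 19
Hugo at root wants the highest of {A=-85, B=19}, so chooses B.

B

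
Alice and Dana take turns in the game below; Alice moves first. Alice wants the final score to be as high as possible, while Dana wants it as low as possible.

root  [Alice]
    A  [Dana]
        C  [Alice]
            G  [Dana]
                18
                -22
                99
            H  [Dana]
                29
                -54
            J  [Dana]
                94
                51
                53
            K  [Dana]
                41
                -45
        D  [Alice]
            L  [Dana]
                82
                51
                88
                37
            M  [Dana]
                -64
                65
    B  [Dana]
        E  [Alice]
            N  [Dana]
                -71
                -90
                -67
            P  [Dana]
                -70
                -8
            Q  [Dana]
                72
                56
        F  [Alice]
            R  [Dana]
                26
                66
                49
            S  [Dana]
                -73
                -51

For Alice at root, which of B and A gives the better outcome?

A

N (Dana): min(-71, -90, -67) = -90
P (Dana): min(-70, -8) = -70
Q (Dana): min(72, 56) = 56
E (Alice): max(-90, -70, 56) = 56
R (Dana): min(26, 66, 49) = 26
S (Dana): min(-73, -51) = -73
F (Alice): max(26, -73) = 26
B (Dana): min(56, 26) = 26
G (Dana): min(18, -22, 99) = -22
H (Dana): min(29, -54) = -54
J (Dana): min(94, 51, 53) = 51
K (Dana): min(41, -45) = -45
C (Alice): max(-22, -54, 51, -45) = 51
L (Dana): min(82, 51, 88, 37) = 37
M (Dana): min(-64, 65) = -64
D (Alice): max(37, -64) = 37
A (Dana): min(51, 37) = 37
Alice prefers the higher value; B=26, A=37. A is better since 37 > 26.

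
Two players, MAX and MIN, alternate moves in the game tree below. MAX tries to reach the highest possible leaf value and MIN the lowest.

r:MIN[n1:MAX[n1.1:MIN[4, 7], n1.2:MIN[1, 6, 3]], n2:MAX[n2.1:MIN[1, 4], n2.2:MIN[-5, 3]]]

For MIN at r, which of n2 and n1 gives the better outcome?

n2.1 (MIN): min(1, 4) = 1
n2.2 (MIN): min(-5, 3) = -5
n2 (MAX): max(1, -5) = 1
n1.1 (MIN): min(4, 7) = 4
n1.2 (MIN): min(1, 6, 3) = 1
n1 (MAX): max(4, 1) = 4
MIN prefers the lower value; n2=1, n1=4. n2 is better since 1 < 4.

n2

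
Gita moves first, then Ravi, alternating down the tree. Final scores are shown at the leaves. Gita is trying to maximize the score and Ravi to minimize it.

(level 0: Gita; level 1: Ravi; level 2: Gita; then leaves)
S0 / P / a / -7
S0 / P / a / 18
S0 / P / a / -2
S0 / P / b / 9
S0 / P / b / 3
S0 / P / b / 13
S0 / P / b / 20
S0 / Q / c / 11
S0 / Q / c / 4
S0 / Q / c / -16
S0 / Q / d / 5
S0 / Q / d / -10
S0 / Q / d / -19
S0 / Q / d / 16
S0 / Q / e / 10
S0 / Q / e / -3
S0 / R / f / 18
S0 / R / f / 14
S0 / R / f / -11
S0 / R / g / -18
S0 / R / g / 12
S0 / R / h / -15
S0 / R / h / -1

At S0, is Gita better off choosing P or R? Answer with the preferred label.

a (Gita): max(-7, 18, -2) = 18
b (Gita): max(9, 3, 13, 20) = 20
P (Ravi): min(18, 20) = 18
f (Gita): max(18, 14, -11) = 18
g (Gita): max(-18, 12) = 12
h (Gita): max(-15, -1) = -1
R (Ravi): min(18, 12, -1) = -1
Gita prefers the higher value; P=18, R=-1. P is better since 18 > -1.

P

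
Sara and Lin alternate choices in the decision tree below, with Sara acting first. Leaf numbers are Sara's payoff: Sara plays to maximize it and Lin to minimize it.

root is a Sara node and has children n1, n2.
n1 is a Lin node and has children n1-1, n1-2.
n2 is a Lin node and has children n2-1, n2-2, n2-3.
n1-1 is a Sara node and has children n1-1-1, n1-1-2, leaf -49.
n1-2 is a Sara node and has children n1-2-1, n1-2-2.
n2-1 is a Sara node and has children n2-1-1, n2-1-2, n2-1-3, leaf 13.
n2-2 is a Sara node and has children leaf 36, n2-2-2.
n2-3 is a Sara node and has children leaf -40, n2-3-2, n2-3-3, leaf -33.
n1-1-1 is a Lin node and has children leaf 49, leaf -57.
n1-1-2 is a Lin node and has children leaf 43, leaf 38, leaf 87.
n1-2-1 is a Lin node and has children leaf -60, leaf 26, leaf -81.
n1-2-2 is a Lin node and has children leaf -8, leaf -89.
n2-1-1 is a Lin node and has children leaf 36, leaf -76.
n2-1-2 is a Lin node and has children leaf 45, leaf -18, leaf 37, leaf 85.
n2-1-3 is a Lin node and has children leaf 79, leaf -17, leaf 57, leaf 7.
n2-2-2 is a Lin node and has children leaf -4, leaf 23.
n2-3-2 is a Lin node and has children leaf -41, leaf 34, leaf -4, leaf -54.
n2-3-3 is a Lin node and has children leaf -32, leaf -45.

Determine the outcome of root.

n1-1-1 (Lin): min(49, -57) = -57
n1-1-2 (Lin): min(43, 38, 87) = 38
n1-1 (Sara): max(-57, 38, -49) = 38
n1-2-1 (Lin): min(-60, 26, -81) = -81
n1-2-2 (Lin): min(-8, -89) = -89
n1-2 (Sara): max(-81, -89) = -81
n1 (Lin): min(38, -81) = -81
n2-1-1 (Lin): min(36, -76) = -76
n2-1-2 (Lin): min(45, -18, 37, 85) = -18
n2-1-3 (Lin): min(79, -17, 57, 7) = -17
n2-1 (Sara): max(-76, -18, -17, 13) = 13
n2-2-2 (Lin): min(-4, 23) = -4
n2-2 (Sara): max(36, -4) = 36
n2-3-2 (Lin): min(-41, 34, -4, -54) = -54
n2-3-3 (Lin): min(-32, -45) = -45
n2-3 (Sara): max(-40, -54, -45, -33) = -33
n2 (Lin): min(13, 36, -33) = -33
root (Sara): max(-81, -33) = -33

-33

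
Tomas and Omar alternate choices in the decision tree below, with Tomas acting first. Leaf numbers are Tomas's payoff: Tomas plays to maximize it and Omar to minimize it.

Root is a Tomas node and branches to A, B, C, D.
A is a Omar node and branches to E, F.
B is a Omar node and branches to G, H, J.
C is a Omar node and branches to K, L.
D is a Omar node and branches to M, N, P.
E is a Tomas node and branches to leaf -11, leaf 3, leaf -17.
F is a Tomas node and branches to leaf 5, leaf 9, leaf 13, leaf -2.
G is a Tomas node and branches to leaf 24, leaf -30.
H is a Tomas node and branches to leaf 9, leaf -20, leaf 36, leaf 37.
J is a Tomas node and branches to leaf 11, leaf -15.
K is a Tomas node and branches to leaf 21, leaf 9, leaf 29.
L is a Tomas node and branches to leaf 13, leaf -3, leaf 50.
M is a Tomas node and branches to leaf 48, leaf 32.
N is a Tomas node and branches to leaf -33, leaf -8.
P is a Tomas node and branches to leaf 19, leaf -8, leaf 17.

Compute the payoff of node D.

M (Tomas): max(48, 32) = 48
N (Tomas): max(-33, -8) = -8
P (Tomas): max(19, -8, 17) = 19
D (Omar): min(48, -8, 19) = -8

-8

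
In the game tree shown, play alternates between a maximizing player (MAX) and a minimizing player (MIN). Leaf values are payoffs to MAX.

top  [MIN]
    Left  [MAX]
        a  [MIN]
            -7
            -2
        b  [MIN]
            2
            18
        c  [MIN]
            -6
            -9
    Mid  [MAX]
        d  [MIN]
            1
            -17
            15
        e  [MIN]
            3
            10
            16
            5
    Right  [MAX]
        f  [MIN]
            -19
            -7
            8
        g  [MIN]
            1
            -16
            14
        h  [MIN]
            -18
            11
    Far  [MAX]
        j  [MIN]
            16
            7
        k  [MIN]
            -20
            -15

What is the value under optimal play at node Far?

7

j (MIN): min(16, 7) = 7
k (MIN): min(-20, -15) = -20
Far (MAX): max(7, -20) = 7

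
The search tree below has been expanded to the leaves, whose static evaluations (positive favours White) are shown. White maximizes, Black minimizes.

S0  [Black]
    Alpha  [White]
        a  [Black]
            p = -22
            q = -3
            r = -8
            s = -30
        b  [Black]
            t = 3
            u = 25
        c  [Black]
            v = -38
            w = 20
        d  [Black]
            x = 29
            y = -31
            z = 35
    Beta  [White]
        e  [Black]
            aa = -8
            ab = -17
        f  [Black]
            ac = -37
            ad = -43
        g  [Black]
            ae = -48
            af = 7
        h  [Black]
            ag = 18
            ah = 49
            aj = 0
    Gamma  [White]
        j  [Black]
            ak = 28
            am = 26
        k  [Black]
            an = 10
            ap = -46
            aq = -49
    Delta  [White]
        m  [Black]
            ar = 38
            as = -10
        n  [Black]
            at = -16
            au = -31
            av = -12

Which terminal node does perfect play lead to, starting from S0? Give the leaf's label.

as

a (Black): min(-22, -3, -8, -30) = -30
b (Black): min(3, 25) = 3
c (Black): min(-38, 20) = -38
d (Black): min(29, -31, 35) = -31
Alpha (White): max(-30, 3, -38, -31) = 3
e (Black): min(-8, -17) = -17
f (Black): min(-37, -43) = -43
g (Black): min(-48, 7) = -48
h (Black): min(18, 49, 0) = 0
Beta (White): max(-17, -43, -48, 0) = 0
j (Black): min(28, 26) = 26
k (Black): min(10, -46, -49) = -49
Gamma (White): max(26, -49) = 26
m (Black): min(38, -10) = -10
n (Black): min(-16, -31, -12) = -31
Delta (White): max(-10, -31) = -10
S0 (Black): min(3, 0, 26, -10) = -10
At S0, Black picks Delta (lowest: -10).
At Delta, White picks m (highest: -10).
At m, Black picks as (lowest: -10).
Terminal value -10.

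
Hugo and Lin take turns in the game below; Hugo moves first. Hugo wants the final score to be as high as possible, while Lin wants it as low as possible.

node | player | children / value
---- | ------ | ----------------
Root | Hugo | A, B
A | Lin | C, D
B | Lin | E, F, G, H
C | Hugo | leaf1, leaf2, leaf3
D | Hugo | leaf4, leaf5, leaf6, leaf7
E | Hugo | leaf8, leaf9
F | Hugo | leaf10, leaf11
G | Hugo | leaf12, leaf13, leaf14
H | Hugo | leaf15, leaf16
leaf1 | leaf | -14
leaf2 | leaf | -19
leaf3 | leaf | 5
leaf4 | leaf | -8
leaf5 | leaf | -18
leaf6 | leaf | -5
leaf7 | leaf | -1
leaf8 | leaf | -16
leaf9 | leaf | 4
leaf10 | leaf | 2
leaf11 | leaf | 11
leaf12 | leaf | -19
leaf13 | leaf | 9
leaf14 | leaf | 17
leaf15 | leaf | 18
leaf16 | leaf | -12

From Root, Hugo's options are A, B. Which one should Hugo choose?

B

C (Hugo): max(-14, -19, 5) = 5
D (Hugo): max(-8, -18, -5, -1) = -1
A (Lin): min(5, -1) = -1
E (Hugo): max(-16, 4) = 4
F (Hugo): max(2, 11) = 11
G (Hugo): max(-19, 9, 17) = 17
H (Hugo): max(18, -12) = 18
B (Lin): min(4, 11, 17, 18) = 4
Root (Hugo): max(-1, 4) = 4
Hugo at Root wants the highest of {A=-1, B=4}, so chooses B.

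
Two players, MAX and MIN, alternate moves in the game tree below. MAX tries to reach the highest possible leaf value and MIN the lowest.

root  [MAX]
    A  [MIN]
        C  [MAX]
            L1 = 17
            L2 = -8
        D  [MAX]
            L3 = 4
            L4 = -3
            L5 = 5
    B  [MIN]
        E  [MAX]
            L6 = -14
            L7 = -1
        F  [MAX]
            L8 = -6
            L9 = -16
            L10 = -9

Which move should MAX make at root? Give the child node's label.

C (MAX): max(17, -8) = 17
D (MAX): max(4, -3, 5) = 5
A (MIN): min(17, 5) = 5
E (MAX): max(-14, -1) = -1
F (MAX): max(-6, -16, -9) = -6
B (MIN): min(-1, -6) = -6
root (MAX): max(5, -6) = 5
MAX at root wants the highest of {A=5, B=-6}, so chooses A.

A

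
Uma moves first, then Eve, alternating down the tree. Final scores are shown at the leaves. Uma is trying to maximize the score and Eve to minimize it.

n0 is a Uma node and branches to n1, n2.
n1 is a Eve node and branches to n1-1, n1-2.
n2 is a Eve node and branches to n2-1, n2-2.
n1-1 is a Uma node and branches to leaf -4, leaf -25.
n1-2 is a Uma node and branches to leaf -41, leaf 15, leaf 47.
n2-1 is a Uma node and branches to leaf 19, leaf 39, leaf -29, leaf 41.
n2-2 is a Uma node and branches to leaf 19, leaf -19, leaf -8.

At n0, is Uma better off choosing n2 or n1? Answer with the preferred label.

n2-1 (Uma): max(19, 39, -29, 41) = 41
n2-2 (Uma): max(19, -19, -8) = 19
n2 (Eve): min(41, 19) = 19
n1-1 (Uma): max(-4, -25) = -4
n1-2 (Uma): max(-41, 15, 47) = 47
n1 (Eve): min(-4, 47) = -4
Uma prefers the higher value; n2=19, n1=-4. n2 is better since 19 > -4.

n2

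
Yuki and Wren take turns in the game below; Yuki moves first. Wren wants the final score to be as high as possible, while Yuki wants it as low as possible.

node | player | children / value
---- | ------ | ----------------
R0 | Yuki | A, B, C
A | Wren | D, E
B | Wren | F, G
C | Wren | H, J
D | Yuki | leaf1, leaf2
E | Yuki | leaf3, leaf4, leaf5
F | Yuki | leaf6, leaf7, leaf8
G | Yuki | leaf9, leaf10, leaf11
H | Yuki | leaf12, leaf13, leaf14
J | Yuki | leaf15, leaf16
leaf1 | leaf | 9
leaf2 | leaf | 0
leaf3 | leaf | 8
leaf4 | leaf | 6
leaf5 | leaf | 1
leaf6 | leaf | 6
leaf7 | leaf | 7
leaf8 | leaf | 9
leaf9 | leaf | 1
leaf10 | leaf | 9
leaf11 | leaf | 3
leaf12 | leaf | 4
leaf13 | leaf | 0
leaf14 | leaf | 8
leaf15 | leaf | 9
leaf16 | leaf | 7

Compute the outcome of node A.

D (Yuki): min(9, 0) = 0
E (Yuki): min(8, 6, 1) = 1
A (Wren): max(0, 1) = 1

1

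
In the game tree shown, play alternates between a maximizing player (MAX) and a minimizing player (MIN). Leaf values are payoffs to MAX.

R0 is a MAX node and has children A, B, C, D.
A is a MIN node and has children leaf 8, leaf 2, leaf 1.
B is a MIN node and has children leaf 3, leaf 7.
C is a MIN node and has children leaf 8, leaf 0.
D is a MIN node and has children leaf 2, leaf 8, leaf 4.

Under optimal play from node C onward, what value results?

C (MIN): min(8, 0) = 0

0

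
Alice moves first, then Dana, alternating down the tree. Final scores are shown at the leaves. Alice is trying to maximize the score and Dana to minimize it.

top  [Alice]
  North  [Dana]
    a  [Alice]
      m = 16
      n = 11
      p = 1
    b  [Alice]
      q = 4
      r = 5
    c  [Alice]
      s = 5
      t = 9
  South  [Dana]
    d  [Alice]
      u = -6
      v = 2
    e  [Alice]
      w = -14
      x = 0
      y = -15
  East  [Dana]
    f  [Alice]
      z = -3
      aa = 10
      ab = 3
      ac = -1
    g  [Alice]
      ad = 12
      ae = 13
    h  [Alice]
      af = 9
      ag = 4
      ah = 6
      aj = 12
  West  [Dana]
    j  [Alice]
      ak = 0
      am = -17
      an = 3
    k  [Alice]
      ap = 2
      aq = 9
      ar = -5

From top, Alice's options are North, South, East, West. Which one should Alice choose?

a (Alice): max(16, 11, 1) = 16
b (Alice): max(4, 5) = 5
c (Alice): max(5, 9) = 9
North (Dana): min(16, 5, 9) = 5
d (Alice): max(-6, 2) = 2
e (Alice): max(-14, 0, -15) = 0
South (Dana): min(2, 0) = 0
f (Alice): max(-3, 10, 3, -1) = 10
g (Alice): max(12, 13) = 13
h (Alice): max(9, 4, 6, 12) = 12
East (Dana): min(10, 13, 12) = 10
j (Alice): max(0, -17, 3) = 3
k (Alice): max(2, 9, -5) = 9
West (Dana): min(3, 9) = 3
top (Alice): max(5, 0, 10, 3) = 10
Alice at top wants the highest of {North=5, South=0, East=10, West=3}, so chooses East.

East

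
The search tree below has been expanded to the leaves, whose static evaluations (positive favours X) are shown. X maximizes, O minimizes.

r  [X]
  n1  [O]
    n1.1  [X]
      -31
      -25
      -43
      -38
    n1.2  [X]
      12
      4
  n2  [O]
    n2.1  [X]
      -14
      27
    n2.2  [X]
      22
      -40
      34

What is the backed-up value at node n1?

n1.1 (X): max(-31, -25, -43, -38) = -25
n1.2 (X): max(12, 4) = 12
n1 (O): min(-25, 12) = -25

-25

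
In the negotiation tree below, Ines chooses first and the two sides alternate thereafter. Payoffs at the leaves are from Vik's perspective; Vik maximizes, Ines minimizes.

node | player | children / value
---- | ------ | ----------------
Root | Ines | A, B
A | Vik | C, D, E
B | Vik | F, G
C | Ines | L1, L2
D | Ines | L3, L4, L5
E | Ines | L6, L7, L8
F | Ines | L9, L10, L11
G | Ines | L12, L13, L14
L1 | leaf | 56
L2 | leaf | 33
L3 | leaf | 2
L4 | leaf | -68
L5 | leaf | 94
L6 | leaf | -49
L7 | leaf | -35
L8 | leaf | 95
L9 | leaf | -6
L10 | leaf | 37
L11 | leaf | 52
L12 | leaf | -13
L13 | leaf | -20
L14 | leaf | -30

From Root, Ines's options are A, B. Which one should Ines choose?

C (Ines): min(56, 33) = 33
D (Ines): min(2, -68, 94) = -68
E (Ines): min(-49, -35, 95) = -49
A (Vik): max(33, -68, -49) = 33
F (Ines): min(-6, 37, 52) = -6
G (Ines): min(-13, -20, -30) = -30
B (Vik): max(-6, -30) = -6
Root (Ines): min(33, -6) = -6
Ines at Root wants the lowest of {A=33, B=-6}, so chooses B.

B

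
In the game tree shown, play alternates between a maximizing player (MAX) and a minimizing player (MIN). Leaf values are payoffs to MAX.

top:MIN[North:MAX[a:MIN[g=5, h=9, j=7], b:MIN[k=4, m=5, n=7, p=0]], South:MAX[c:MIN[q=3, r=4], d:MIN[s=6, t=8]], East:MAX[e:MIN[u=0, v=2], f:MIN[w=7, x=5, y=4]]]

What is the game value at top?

4

a (MIN): min(5, 9, 7) = 5
b (MIN): min(4, 5, 7, 0) = 0
North (MAX): max(5, 0) = 5
c (MIN): min(3, 4) = 3
d (MIN): min(6, 8) = 6
South (MAX): max(3, 6) = 6
e (MIN): min(0, 2) = 0
f (MIN): min(7, 5, 4) = 4
East (MAX): max(0, 4) = 4
top (MIN): min(5, 6, 4) = 4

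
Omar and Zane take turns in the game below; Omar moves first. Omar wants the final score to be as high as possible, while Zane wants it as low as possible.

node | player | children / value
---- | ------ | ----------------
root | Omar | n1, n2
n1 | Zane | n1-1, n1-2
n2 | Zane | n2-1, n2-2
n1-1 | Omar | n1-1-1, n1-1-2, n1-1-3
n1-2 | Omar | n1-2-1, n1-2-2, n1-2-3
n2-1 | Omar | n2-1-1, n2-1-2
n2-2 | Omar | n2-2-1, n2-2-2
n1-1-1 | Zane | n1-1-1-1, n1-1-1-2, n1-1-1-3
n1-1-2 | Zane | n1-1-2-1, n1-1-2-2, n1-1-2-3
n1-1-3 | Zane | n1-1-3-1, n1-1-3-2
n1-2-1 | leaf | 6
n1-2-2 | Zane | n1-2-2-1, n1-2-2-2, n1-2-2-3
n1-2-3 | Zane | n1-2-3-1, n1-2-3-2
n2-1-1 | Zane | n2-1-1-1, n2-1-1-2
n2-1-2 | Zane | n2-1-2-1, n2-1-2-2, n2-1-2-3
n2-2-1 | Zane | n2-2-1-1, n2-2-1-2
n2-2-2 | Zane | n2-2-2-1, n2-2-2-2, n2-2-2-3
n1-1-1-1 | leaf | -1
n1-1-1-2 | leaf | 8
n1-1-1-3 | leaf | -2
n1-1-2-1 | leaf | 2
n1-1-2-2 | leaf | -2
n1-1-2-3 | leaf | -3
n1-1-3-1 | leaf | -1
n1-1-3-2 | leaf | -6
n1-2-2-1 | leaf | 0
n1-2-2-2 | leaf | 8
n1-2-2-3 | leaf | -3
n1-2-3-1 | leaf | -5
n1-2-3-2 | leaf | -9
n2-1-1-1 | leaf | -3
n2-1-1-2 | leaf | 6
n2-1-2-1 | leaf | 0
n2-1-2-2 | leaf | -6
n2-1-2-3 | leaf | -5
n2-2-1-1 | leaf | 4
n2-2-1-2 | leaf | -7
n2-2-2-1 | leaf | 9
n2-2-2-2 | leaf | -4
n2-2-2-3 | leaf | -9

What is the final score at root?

n1-1-1 (Zane): min(-1, 8, -2) = -2
n1-1-2 (Zane): min(2, -2, -3) = -3
n1-1-3 (Zane): min(-1, -6) = -6
n1-1 (Omar): max(-2, -3, -6) = -2
n1-2-2 (Zane): min(0, 8, -3) = -3
n1-2-3 (Zane): min(-5, -9) = -9
n1-2 (Omar): max(6, -3, -9) = 6
n1 (Zane): min(-2, 6) = -2
n2-1-1 (Zane): min(-3, 6) = -3
n2-1-2 (Zane): min(0, -6, -5) = -6
n2-1 (Omar): max(-3, -6) = -3
n2-2-1 (Zane): min(4, -7) = -7
n2-2-2 (Zane): min(9, -4, -9) = -9
n2-2 (Omar): max(-7, -9) = -7
n2 (Zane): min(-3, -7) = -7
root (Omar): max(-2, -7) = -2

-2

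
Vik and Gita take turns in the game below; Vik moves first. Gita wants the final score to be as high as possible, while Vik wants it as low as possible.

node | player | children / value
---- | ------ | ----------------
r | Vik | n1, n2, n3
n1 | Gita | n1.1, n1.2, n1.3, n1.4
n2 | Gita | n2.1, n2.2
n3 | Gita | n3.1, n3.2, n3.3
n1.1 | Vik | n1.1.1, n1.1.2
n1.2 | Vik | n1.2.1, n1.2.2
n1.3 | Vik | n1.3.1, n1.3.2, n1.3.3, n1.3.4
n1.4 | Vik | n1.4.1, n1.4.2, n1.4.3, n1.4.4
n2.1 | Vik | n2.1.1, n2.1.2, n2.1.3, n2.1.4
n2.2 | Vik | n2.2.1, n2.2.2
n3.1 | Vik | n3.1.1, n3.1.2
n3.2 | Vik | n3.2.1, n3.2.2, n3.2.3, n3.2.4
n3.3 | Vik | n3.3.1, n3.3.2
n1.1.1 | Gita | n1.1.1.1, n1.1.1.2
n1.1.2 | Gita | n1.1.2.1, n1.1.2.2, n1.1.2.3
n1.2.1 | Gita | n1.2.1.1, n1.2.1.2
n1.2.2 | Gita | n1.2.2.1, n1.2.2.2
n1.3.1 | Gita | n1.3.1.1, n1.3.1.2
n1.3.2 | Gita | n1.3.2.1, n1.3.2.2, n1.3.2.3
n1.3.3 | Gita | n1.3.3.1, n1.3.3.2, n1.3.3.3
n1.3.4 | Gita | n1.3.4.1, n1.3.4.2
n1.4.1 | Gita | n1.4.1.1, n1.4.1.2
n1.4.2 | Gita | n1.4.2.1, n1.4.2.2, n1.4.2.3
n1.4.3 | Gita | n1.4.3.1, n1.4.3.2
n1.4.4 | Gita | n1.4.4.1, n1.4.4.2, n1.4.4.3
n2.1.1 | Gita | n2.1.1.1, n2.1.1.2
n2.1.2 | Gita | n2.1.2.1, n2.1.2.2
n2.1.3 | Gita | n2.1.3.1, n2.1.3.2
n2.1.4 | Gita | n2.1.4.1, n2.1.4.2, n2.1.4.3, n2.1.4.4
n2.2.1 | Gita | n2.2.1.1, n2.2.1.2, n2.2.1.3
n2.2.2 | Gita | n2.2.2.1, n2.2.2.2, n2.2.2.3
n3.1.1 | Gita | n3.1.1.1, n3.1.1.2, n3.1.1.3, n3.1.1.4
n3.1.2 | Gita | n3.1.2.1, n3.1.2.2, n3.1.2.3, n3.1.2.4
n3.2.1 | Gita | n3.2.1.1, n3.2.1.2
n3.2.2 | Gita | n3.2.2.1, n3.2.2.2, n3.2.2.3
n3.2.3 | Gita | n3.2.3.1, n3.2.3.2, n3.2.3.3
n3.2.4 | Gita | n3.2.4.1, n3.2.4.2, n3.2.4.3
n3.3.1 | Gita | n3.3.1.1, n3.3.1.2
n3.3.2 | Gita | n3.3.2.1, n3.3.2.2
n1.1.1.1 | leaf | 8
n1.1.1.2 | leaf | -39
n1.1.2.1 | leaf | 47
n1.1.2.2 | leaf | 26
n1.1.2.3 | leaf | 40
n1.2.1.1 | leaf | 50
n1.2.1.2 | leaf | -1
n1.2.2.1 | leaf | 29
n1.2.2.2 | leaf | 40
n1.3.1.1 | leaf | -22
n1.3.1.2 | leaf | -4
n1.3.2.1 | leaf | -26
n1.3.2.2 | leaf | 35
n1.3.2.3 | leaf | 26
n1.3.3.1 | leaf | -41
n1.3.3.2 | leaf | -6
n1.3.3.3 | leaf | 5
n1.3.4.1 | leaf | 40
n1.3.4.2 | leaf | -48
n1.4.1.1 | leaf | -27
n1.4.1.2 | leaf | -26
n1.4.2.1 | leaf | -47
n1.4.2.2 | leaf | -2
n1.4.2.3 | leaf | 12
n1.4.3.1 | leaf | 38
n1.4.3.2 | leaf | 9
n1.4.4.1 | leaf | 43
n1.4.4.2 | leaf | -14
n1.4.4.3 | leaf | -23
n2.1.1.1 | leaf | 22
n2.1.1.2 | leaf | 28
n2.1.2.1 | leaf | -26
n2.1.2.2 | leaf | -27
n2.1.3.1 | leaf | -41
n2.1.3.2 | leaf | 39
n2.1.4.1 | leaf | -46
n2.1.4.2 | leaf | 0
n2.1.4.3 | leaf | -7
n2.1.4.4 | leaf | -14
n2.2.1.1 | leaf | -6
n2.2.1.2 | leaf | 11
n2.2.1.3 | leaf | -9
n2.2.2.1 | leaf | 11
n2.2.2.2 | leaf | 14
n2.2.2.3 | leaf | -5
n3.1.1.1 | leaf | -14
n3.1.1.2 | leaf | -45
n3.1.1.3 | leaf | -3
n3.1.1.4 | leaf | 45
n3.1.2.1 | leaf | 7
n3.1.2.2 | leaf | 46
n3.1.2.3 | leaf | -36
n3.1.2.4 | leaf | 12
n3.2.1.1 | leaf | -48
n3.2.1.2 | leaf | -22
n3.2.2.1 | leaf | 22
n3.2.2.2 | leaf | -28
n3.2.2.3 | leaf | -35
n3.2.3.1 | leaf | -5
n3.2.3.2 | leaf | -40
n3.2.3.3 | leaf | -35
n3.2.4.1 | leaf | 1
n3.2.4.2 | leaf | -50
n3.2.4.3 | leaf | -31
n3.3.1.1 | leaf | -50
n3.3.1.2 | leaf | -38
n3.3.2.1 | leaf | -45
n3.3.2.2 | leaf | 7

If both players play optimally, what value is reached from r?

11

n1.1.1 (Gita): max(8, -39) = 8
n1.1.2 (Gita): max(47, 26, 40) = 47
n1.1 (Vik): min(8, 47) = 8
n1.2.1 (Gita): max(50, -1) = 50
n1.2.2 (Gita): max(29, 40) = 40
n1.2 (Vik): min(50, 40) = 40
n1.3.1 (Gita): max(-22, -4) = -4
n1.3.2 (Gita): max(-26, 35, 26) = 35
n1.3.3 (Gita): max(-41, -6, 5) = 5
n1.3.4 (Gita): max(40, -48) = 40
n1.3 (Vik): min(-4, 35, 5, 40) = -4
n1.4.1 (Gita): max(-27, -26) = -26
n1.4.2 (Gita): max(-47, -2, 12) = 12
n1.4.3 (Gita): max(38, 9) = 38
n1.4.4 (Gita): max(43, -14, -23) = 43
n1.4 (Vik): min(-26, 12, 38, 43) = -26
n1 (Gita): max(8, 40, -4, -26) = 40
n2.1.1 (Gita): max(22, 28) = 28
n2.1.2 (Gita): max(-26, -27) = -26
n2.1.3 (Gita): max(-41, 39) = 39
n2.1.4 (Gita): max(-46, 0, -7, -14) = 0
n2.1 (Vik): min(28, -26, 39, 0) = -26
n2.2.1 (Gita): max(-6, 11, -9) = 11
n2.2.2 (Gita): max(11, 14, -5) = 14
n2.2 (Vik): min(11, 14) = 11
n2 (Gita): max(-26, 11) = 11
n3.1.1 (Gita): max(-14, -45, -3, 45) = 45
n3.1.2 (Gita): max(7, 46, -36, 12) = 46
n3.1 (Vik): min(45, 46) = 45
n3.2.1 (Gita): max(-48, -22) = -22
n3.2.2 (Gita): max(22, -28, -35) = 22
n3.2.3 (Gita): max(-5, -40, -35) = -5
n3.2.4 (Gita): max(1, -50, -31) = 1
n3.2 (Vik): min(-22, 22, -5, 1) = -22
n3.3.1 (Gita): max(-50, -38) = -38
n3.3.2 (Gita): max(-45, 7) = 7
n3.3 (Vik): min(-38, 7) = -38
n3 (Gita): max(45, -22, -38) = 45
r (Vik): min(40, 11, 45) = 11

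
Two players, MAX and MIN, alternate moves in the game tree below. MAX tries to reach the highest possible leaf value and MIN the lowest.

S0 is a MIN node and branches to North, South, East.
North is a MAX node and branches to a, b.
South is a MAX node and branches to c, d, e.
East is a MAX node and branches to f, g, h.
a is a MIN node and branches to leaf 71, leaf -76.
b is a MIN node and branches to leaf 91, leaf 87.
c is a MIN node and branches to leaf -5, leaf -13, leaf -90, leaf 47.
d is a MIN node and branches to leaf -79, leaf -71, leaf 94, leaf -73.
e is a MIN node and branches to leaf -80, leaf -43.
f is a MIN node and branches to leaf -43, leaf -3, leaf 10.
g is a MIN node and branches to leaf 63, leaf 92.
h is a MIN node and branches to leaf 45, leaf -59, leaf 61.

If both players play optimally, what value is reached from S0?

a (MIN): min(71, -76) = -76
b (MIN): min(91, 87) = 87
North (MAX): max(-76, 87) = 87
c (MIN): min(-5, -13, -90, 47) = -90
d (MIN): min(-79, -71, 94, -73) = -79
e (MIN): min(-80, -43) = -80
South (MAX): max(-90, -79, -80) = -79
f (MIN): min(-43, -3, 10) = -43
g (MIN): min(63, 92) = 63
h (MIN): min(45, -59, 61) = -59
East (MAX): max(-43, 63, -59) = 63
S0 (MIN): min(87, -79, 63) = -79

-79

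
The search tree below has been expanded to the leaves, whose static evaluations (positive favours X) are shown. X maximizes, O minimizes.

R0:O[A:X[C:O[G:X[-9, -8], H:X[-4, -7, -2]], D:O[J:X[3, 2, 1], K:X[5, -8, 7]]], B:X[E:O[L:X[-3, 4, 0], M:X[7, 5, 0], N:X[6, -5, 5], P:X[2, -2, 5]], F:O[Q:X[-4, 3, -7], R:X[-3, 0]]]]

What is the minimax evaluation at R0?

3

G (X): max(-9, -8) = -8
H (X): max(-4, -7, -2) = -2
C (O): min(-8, -2) = -8
J (X): max(3, 2, 1) = 3
K (X): max(5, -8, 7) = 7
D (O): min(3, 7) = 3
A (X): max(-8, 3) = 3
L (X): max(-3, 4, 0) = 4
M (X): max(7, 5, 0) = 7
N (X): max(6, -5, 5) = 6
P (X): max(2, -2, 5) = 5
E (O): min(4, 7, 6, 5) = 4
Q (X): max(-4, 3, -7) = 3
R (X): max(-3, 0) = 0
F (O): min(3, 0) = 0
B (X): max(4, 0) = 4
R0 (O): min(3, 4) = 3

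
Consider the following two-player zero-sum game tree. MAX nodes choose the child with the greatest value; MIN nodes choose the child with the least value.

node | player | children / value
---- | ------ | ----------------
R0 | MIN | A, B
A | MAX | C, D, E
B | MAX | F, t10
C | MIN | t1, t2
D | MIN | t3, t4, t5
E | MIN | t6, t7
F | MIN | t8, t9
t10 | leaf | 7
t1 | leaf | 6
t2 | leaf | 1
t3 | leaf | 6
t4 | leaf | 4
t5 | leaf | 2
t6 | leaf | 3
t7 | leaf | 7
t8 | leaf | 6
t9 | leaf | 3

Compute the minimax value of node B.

F (MIN): min(6, 3) = 3
B (MAX): max(3, 7) = 7

7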